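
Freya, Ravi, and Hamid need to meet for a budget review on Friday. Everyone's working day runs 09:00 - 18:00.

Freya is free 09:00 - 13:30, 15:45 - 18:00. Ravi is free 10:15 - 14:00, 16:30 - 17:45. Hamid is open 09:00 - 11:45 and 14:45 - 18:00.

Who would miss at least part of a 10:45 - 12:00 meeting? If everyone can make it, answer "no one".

Hamid

Freya: free for 10:45-12:00. Ravi: free for 10:45-12:00. Hamid: not fully free for 10:45-12:00.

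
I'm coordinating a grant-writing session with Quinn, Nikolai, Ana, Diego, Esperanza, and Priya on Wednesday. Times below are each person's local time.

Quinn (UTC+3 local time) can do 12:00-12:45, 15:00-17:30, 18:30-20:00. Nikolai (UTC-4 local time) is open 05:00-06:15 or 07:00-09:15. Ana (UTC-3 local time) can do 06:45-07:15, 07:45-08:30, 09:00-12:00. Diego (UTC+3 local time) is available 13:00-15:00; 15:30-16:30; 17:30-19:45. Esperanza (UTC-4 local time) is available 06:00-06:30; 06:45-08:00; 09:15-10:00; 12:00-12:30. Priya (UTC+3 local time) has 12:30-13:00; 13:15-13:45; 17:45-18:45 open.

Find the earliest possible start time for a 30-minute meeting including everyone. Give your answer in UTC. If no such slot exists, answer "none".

none

Quinn in UTC: 09:00-09:45, 12:00-14:30, 15:30-17:00 (subtract 3h to convert from UTC+3).
Nikolai in UTC: 09:00-10:15, 11:00-13:15 (add 4h to convert from UTC-4).
Ana in UTC: 09:45-10:15, 10:45-11:30, 12:00-15:00 (add 3h to convert from UTC-3).
Diego in UTC: 10:00-12:00, 12:30-13:30, 14:30-16:45 (subtract 3h to convert from UTC+3).
Esperanza in UTC: 10:00-10:30, 10:45-12:00, 13:15-14:00, 16:00-16:30 (add 4h to convert from UTC-4).
Priya in UTC: 09:30-10:00, 10:15-10:45, 14:45-15:45 (subtract 3h to convert from UTC+3).
Quinn ∩ Nikolai: 09:00-09:45, 12:00-13:15.
Quinn ∩ Nikolai ∩ Ana: 12:00-13:15.
Quinn ∩ Nikolai ∩ Ana ∩ Diego: 12:30-13:15.
Quinn ∩ Nikolai ∩ Ana ∩ Diego ∩ Esperanza: ∅.
Quinn ∩ Nikolai ∩ Ana ∩ Diego ∩ Esperanza ∩ Priya: ∅.
There is no time when everyone is free.
No common window is at least 30 minutes long.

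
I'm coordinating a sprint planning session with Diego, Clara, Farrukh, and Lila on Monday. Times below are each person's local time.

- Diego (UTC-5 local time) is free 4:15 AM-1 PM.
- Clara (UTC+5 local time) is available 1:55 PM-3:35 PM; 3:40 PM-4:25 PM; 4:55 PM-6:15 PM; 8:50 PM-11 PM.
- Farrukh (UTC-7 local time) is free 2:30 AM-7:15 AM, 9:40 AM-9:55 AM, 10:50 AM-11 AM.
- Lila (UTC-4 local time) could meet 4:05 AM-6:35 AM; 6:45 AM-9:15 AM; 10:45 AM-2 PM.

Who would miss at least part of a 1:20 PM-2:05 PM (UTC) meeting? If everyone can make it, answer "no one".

Clara, Lila

Diego in UTC: 09:15-18:00 (add 5h to convert from UTC-5).
Clara in UTC: 08:55-10:35, 10:40-11:25, 11:55-13:15, 15:50-18:00 (subtract 5h to convert from UTC+5).
Farrukh in UTC: 09:30-14:15, 16:40-16:55, 17:50-18:00 (add 7h to convert from UTC-7).
Lila in UTC: 08:05-10:35, 10:45-13:15, 14:45-18:00 (add 4h to convert from UTC-4).
Diego: free for 13:20-14:05. Clara: not fully free for 13:20-14:05. Farrukh: free for 13:20-14:05. Lila: not fully free for 13:20-14:05.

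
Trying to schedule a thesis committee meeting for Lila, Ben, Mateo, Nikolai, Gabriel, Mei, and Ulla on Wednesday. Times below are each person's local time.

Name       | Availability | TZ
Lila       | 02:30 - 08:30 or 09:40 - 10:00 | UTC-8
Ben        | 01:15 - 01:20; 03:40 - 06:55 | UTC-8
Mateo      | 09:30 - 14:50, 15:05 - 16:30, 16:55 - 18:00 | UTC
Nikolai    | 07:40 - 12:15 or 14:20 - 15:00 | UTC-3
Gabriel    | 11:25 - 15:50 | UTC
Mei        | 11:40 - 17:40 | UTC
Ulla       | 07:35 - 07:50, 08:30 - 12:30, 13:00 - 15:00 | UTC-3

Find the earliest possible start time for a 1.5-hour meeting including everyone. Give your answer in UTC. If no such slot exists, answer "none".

11:40

Lila in UTC: 10:30-16:30, 17:40-18:00 (add 8h to convert from UTC-8).
Ben in UTC: 09:15-09:20, 11:40-14:55 (add 8h to convert from UTC-8).
Mateo in UTC: 09:30-14:50, 15:05-16:30, 16:55-18:00.
Nikolai in UTC: 10:40-15:15, 17:20-18:00 (add 3h to convert from UTC-3).
Gabriel in UTC: 11:25-15:50.
Mei in UTC: 11:40-17:40.
Ulla in UTC: 10:35-10:50, 11:30-15:30, 16:00-18:00 (add 3h to convert from UTC-3).
Lila ∩ Ben: 11:40-14:55.
Lila ∩ Ben ∩ Mateo: 11:40-14:50.
Lila ∩ Ben ∩ Mateo ∩ Nikolai: 11:40-14:50.
Lila ∩ Ben ∩ Mateo ∩ Nikolai ∩ Gabriel: 11:40-14:50.
Lila ∩ Ben ∩ Mateo ∩ Nikolai ∩ Gabriel ∩ Mei: 11:40-14:50.
Lila ∩ Ben ∩ Mateo ∩ Nikolai ∩ Gabriel ∩ Mei ∩ Ulla: 11:40-14:50.
So the common availability across everyone is 11:40-14:50.
The first common window of at least 90 minutes is 11:40-14:50, so the earliest start is 11:40.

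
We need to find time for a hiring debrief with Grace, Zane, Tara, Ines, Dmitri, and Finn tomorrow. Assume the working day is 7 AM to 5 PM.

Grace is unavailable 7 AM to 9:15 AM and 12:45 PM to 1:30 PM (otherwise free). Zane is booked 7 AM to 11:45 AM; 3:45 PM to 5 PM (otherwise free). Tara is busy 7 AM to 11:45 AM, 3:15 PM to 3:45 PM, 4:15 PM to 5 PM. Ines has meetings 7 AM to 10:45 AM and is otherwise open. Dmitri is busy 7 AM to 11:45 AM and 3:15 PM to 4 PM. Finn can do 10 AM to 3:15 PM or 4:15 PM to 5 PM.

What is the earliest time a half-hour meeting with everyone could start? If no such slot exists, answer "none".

11:45

Grace free: 09:15-12:45, 13:30-17:00 (invert busy blocks within the working day).
Zane free: 11:45-15:45 (invert busy blocks within the working day).
Tara free: 11:45-15:15, 15:45-16:15 (invert busy blocks within the working day).
Ines free: 10:45-17:00 (invert busy blocks within the working day).
Dmitri free: 11:45-15:15, 16:00-17:00 (invert busy blocks within the working day).
Finn free: 10:00-15:15, 16:15-17:00.
Grace ∩ Zane: 11:45-12:45, 13:30-15:45.
Grace ∩ Zane ∩ Tara: 11:45-12:45, 13:30-15:15.
Grace ∩ Zane ∩ Tara ∩ Ines: 11:45-12:45, 13:30-15:15.
Grace ∩ Zane ∩ Tara ∩ Ines ∩ Dmitri: 11:45-12:45, 13:30-15:15.
Grace ∩ Zane ∩ Tara ∩ Ines ∩ Dmitri ∩ Finn: 11:45-12:45, 13:30-15:15.
The first common window of at least 30 minutes is 11:45-12:45, so the earliest start is 11:45.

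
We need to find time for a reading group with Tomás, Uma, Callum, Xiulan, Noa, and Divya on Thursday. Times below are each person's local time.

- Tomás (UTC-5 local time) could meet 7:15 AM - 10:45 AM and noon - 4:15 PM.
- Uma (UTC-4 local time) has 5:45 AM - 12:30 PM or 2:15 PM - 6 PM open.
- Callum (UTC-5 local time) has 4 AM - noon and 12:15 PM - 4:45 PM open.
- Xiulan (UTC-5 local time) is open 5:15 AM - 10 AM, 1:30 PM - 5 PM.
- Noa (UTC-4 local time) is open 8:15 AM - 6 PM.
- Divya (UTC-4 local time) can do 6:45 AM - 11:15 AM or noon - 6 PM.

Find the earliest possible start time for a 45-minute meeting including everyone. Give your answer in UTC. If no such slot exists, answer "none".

Tomás in UTC: 12:15-15:45, 17:00-21:15 (add 5h to convert from UTC-5).
Uma in UTC: 09:45-16:30, 18:15-22:00 (add 4h to convert from UTC-4).
Callum in UTC: 09:00-17:00, 17:15-21:45 (add 5h to convert from UTC-5).
Xiulan in UTC: 10:15-15:00, 18:30-22:00 (add 5h to convert from UTC-5).
Noa in UTC: 12:15-22:00 (add 4h to convert from UTC-4).
Divya in UTC: 10:45-15:15, 16:00-22:00 (add 4h to convert from UTC-4).
Tomás ∩ Uma: 12:15-15:45, 18:15-21:15.
Tomás ∩ Uma ∩ Callum: 12:15-15:45, 18:15-21:15.
Tomás ∩ Uma ∩ Callum ∩ Xiulan: 12:15-15:00, 18:30-21:15.
Tomás ∩ Uma ∩ Callum ∩ Xiulan ∩ Noa: 12:15-15:00, 18:30-21:15.
Tomás ∩ Uma ∩ Callum ∩ Xiulan ∩ Noa ∩ Divya: 12:15-15:00, 18:30-21:15.
Those are the intersection windows.
The first common window of at least 45 minutes is 12:15-15:00, so the earliest start is 12:15.

12:15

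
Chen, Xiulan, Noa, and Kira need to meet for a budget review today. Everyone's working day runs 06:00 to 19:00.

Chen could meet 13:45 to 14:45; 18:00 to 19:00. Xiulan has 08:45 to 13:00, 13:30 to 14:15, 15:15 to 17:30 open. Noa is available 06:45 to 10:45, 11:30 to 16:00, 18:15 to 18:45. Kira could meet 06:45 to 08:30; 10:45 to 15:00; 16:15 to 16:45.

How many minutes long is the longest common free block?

30

Chen ∩ Xiulan: 13:45-14:15.
Chen ∩ Xiulan ∩ Noa: 13:45-14:15.
Chen ∩ Xiulan ∩ Noa ∩ Kira: 13:45-14:15.
So the common availability across everyone is 13:45-14:15.
The longest is 13:45-14:15 at 30 minutes.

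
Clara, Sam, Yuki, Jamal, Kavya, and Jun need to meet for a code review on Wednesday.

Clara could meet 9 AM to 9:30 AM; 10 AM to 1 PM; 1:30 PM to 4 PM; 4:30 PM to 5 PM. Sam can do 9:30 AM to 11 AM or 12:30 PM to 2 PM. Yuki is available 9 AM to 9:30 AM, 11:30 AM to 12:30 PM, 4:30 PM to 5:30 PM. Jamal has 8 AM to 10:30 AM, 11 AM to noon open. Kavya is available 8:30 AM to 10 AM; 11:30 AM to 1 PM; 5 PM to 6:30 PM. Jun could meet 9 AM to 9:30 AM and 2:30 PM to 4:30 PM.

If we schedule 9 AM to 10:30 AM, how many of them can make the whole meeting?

1

Jamal can make the full 09:00-10:30 slot — that's 1.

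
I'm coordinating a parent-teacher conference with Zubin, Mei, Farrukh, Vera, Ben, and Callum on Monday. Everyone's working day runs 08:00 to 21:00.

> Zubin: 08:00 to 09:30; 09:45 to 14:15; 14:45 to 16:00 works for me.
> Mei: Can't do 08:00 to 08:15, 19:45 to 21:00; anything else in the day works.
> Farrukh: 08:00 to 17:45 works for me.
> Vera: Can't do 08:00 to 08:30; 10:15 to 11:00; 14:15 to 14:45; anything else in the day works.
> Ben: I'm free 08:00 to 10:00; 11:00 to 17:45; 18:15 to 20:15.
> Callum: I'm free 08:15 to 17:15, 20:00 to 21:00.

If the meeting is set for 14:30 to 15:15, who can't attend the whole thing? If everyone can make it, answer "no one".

Vera, Zubin

Zubin free: 08:00-09:30, 09:45-14:15, 14:45-16:00.
Mei free: 08:15-19:45 (invert busy blocks within the working day).
Farrukh free: 08:00-17:45.
Vera free: 08:30-10:15, 11:00-14:15, 14:45-21:00 (invert busy blocks within the working day).
Ben free: 08:00-10:00, 11:00-17:45, 18:15-20:15.
Callum free: 08:15-17:15, 20:00-21:00.
Zubin: not fully free for 14:30-15:15. Mei: free for 14:30-15:15. Farrukh: free for 14:30-15:15. Vera: not fully free for 14:30-15:15. Ben: free for 14:30-15:15. Callum: free for 14:30-15:15.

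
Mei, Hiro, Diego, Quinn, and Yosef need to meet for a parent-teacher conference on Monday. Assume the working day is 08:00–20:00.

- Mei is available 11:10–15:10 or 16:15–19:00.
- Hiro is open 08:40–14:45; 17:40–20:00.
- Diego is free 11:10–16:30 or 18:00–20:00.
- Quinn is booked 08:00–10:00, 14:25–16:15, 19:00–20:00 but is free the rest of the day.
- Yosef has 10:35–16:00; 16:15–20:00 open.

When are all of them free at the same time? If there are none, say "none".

Mei free: 11:10-15:10, 16:15-19:00.
Hiro free: 08:40-14:45, 17:40-20:00.
Diego free: 11:10-16:30, 18:00-20:00.
Quinn free: 10:00-14:25, 16:15-19:00 (invert busy blocks within the working day).
Yosef free: 10:35-16:00, 16:15-20:00.
Mei ∩ Hiro: 11:10-14:45, 17:40-19:00.
Mei ∩ Hiro ∩ Diego: 11:10-14:45, 18:00-19:00.
Mei ∩ Hiro ∩ Diego ∩ Quinn: 11:10-14:25, 18:00-19:00.
Mei ∩ Hiro ∩ Diego ∩ Quinn ∩ Yosef: 11:10-14:25, 18:00-19:00.
Those are the intersection windows.

11:10-14:25, 18:00-19:00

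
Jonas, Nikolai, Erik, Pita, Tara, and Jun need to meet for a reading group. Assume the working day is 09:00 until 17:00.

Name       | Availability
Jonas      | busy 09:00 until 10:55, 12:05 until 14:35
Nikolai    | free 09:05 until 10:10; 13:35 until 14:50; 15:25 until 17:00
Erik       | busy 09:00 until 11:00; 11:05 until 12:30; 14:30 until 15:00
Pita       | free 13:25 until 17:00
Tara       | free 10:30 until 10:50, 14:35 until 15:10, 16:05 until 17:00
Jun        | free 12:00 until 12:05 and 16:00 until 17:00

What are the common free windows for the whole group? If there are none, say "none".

Jonas free: 10:55-12:05, 14:35-17:00 (invert busy blocks within the working day).
Nikolai free: 09:05-10:10, 13:35-14:50, 15:25-17:00.
Erik free: 11:00-11:05, 12:30-14:30, 15:00-17:00 (invert busy blocks within the working day).
Pita free: 13:25-17:00.
Tara free: 10:30-10:50, 14:35-15:10, 16:05-17:00.
Jun free: 12:00-12:05, 16:00-17:00.
Jonas ∩ Nikolai: 14:35-14:50, 15:25-17:00.
Jonas ∩ Nikolai ∩ Erik: 15:25-17:00.
Jonas ∩ Nikolai ∩ Erik ∩ Pita: 15:25-17:00.
Jonas ∩ Nikolai ∩ Erik ∩ Pita ∩ Tara: 16:05-17:00.
Jonas ∩ Nikolai ∩ Erik ∩ Pita ∩ Tara ∩ Jun: 16:05-17:00.

16:05-17:00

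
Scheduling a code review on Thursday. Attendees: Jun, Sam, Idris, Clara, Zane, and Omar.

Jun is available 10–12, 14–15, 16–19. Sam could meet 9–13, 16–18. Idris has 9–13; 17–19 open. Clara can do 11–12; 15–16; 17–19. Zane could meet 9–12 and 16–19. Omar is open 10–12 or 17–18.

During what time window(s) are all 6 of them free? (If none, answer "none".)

Jun ∩ Sam: 10:00-12:00, 16:00-18:00.
Jun ∩ Sam ∩ Idris: 10:00-12:00, 17:00-18:00.
Jun ∩ Sam ∩ Idris ∩ Clara: 11:00-12:00, 17:00-18:00.
Jun ∩ Sam ∩ Idris ∩ Clara ∩ Zane: 11:00-12:00, 17:00-18:00.
Jun ∩ Sam ∩ Idris ∩ Clara ∩ Zane ∩ Omar: 11:00-12:00, 17:00-18:00.

11:00-12:00, 17:00-18:00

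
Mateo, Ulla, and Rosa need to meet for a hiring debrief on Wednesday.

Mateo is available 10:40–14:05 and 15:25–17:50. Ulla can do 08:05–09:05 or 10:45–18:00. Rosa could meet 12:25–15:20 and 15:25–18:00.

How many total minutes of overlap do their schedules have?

245

Mateo ∩ Ulla: 10:45-14:05, 15:25-17:50.
Mateo ∩ Ulla ∩ Rosa: 12:25-14:05, 15:25-17:50.
Summing the common windows: 100 + 145 = 245 minutes.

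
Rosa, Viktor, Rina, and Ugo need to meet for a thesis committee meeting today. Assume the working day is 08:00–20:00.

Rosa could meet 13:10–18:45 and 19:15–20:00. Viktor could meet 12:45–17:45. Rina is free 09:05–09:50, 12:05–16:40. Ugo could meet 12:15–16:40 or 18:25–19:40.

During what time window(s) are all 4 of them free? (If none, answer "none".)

13:10-16:40

Rosa ∩ Viktor: 13:10-17:45.
Rosa ∩ Viktor ∩ Rina: 13:10-16:40.
Rosa ∩ Viktor ∩ Rina ∩ Ugo: 13:10-16:40.
Those are the intersection windows.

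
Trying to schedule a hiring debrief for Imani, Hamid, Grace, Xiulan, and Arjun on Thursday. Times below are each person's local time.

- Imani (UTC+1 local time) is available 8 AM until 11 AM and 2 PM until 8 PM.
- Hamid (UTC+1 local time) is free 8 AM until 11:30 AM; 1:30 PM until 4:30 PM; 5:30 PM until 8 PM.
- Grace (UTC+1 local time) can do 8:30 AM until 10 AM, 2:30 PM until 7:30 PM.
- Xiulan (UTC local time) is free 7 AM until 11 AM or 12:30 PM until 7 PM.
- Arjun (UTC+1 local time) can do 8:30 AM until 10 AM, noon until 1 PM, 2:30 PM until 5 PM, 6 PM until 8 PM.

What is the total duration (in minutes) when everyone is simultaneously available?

300

Imani in UTC: 07:00-10:00, 13:00-19:00 (subtract 1h to convert from UTC+1).
Hamid in UTC: 07:00-10:30, 12:30-15:30, 16:30-19:00 (subtract 1h to convert from UTC+1).
Grace in UTC: 07:30-09:00, 13:30-18:30 (subtract 1h to convert from UTC+1).
Xiulan in UTC: 07:00-11:00, 12:30-19:00.
Arjun in UTC: 07:30-09:00, 11:00-12:00, 13:30-16:00, 17:00-19:00 (subtract 1h to convert from UTC+1).
Imani ∩ Hamid: 07:00-10:00, 13:00-15:30, 16:30-19:00.
Imani ∩ Hamid ∩ Grace: 07:30-09:00, 13:30-15:30, 16:30-18:30.
Imani ∩ Hamid ∩ Grace ∩ Xiulan: 07:30-09:00, 13:30-15:30, 16:30-18:30.
Imani ∩ Hamid ∩ Grace ∩ Xiulan ∩ Arjun: 07:30-09:00, 13:30-15:30, 17:00-18:30.
Summing the common windows: 90 + 120 + 90 = 300 minutes.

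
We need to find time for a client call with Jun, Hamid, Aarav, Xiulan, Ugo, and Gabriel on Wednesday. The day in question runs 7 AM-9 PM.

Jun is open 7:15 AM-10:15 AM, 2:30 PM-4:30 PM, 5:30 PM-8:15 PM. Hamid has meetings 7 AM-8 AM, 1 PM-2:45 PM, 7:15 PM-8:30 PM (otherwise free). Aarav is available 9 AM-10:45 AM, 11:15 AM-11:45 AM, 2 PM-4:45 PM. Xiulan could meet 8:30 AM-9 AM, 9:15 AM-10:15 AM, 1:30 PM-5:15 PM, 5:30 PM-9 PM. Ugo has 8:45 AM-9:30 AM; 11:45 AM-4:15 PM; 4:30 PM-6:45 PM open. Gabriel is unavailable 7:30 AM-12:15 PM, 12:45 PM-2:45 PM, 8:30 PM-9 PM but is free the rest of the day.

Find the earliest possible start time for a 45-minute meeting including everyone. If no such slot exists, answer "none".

Jun free: 07:15-10:15, 14:30-16:30, 17:30-20:15.
Hamid free: 08:00-13:00, 14:45-19:15, 20:30-21:00 (invert busy blocks within the working day).
Aarav free: 09:00-10:45, 11:15-11:45, 14:00-16:45.
Xiulan free: 08:30-09:00, 09:15-10:15, 13:30-17:15, 17:30-21:00.
Ugo free: 08:45-09:30, 11:45-16:15, 16:30-18:45.
Gabriel free: 07:00-07:30, 12:15-12:45, 14:45-20:30 (invert busy blocks within the working day).
Jun ∩ Hamid: 08:00-10:15, 14:45-16:30, 17:30-19:15.
Jun ∩ Hamid ∩ Aarav: 09:00-10:15, 14:45-16:30.
Jun ∩ Hamid ∩ Aarav ∩ Xiulan: 09:15-10:15, 14:45-16:30.
Jun ∩ Hamid ∩ Aarav ∩ Xiulan ∩ Ugo: 09:15-09:30, 14:45-16:15.
Jun ∩ Hamid ∩ Aarav ∩ Xiulan ∩ Ugo ∩ Gabriel: 14:45-16:15.
So the common availability across everyone is 14:45-16:15.
The first common window of at least 45 minutes is 14:45-16:15, so the earliest start is 14:45.

14:45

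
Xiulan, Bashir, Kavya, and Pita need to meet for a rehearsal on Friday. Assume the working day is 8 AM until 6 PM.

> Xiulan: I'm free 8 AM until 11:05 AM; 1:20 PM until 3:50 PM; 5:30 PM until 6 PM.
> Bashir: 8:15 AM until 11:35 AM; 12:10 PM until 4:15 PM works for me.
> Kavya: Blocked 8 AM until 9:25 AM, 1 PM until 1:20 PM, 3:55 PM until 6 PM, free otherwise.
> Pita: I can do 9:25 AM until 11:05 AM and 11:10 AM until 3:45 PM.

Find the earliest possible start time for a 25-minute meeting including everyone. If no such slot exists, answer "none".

Xiulan free: 08:00-11:05, 13:20-15:50, 17:30-18:00.
Bashir free: 08:15-11:35, 12:10-16:15.
Kavya free: 09:25-13:00, 13:20-15:55 (invert busy blocks within the working day).
Pita free: 09:25-11:05, 11:10-15:45.
Xiulan ∩ Bashir: 08:15-11:05, 13:20-15:50.
Xiulan ∩ Bashir ∩ Kavya: 09:25-11:05, 13:20-15:50.
Xiulan ∩ Bashir ∩ Kavya ∩ Pita: 09:25-11:05, 13:20-15:45.
The first common window of at least 25 minutes is 09:25-11:05, so the earliest start is 09:25.

09:25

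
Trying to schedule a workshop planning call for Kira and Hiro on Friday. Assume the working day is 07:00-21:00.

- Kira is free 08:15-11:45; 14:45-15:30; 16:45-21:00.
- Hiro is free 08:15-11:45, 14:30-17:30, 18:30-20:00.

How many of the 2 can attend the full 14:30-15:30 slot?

Hiro can make the full 14:30-15:30 slot — that's 1.

1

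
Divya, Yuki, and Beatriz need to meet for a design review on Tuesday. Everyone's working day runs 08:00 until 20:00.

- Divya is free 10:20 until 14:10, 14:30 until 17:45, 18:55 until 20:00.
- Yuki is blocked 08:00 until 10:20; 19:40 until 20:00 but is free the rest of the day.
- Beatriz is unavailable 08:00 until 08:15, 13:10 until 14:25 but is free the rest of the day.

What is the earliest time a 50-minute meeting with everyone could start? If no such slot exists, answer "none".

Divya free: 10:20-14:10, 14:30-17:45, 18:55-20:00.
Yuki free: 10:20-19:40 (invert busy blocks within the working day).
Beatriz free: 08:15-13:10, 14:25-20:00 (invert busy blocks within the working day).
Divya ∩ Yuki: 10:20-14:10, 14:30-17:45, 18:55-19:40.
Divya ∩ Yuki ∩ Beatriz: 10:20-13:10, 14:30-17:45, 18:55-19:40.
Those are the intersection windows.
The first common window of at least 50 minutes is 10:20-13:10, so the earliest start is 10:20.

10:20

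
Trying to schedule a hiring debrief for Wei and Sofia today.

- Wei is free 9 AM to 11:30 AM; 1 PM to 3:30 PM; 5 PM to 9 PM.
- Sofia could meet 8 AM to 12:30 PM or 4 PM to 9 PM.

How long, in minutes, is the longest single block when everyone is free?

Wei ∩ Sofia: 09:00-11:30, 17:00-21:00.
Those are the intersection windows.
The longest is 17:00-21:00 at 240 minutes.

240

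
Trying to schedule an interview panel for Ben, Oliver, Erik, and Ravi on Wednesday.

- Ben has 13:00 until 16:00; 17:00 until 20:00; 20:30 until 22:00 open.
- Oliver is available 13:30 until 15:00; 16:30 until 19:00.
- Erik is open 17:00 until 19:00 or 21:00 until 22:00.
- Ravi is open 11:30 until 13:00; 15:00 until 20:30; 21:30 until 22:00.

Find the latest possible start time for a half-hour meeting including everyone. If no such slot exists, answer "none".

18:30

Ben ∩ Oliver: 13:30-15:00, 17:00-19:00.
Ben ∩ Oliver ∩ Erik: 17:00-19:00.
Ben ∩ Oliver ∩ Erik ∩ Ravi: 17:00-19:00.
The last common window of at least 30 minutes is 17:00-19:00; a 30-minute meeting can start as late as 18:30 and still end by 19:00.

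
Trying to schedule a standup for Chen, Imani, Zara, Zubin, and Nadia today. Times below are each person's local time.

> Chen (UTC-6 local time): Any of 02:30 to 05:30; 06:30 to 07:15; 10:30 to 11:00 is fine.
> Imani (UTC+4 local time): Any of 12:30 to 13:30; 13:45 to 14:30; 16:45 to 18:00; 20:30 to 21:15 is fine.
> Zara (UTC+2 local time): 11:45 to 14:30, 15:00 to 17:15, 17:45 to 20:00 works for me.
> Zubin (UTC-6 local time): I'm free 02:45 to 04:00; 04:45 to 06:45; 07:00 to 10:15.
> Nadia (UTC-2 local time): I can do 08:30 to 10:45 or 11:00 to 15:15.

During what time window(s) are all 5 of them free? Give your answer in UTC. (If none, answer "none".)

13:00-13:15

Chen in UTC: 08:30-11:30, 12:30-13:15, 16:30-17:00 (add 6h to convert from UTC-6).
Imani in UTC: 08:30-09:30, 09:45-10:30, 12:45-14:00, 16:30-17:15 (subtract 4h to convert from UTC+4).
Zara in UTC: 09:45-12:30, 13:00-15:15, 15:45-18:00 (subtract 2h to convert from UTC+2).
Zubin in UTC: 08:45-10:00, 10:45-12:45, 13:00-16:15 (add 6h to convert from UTC-6).
Nadia in UTC: 10:30-12:45, 13:00-17:15 (add 2h to convert from UTC-2).
Chen ∩ Imani: 08:30-09:30, 09:45-10:30, 12:45-13:15, 16:30-17:00.
Chen ∩ Imani ∩ Zara: 09:45-10:30, 13:00-13:15, 16:30-17:00.
Chen ∩ Imani ∩ Zara ∩ Zubin: 09:45-10:00, 13:00-13:15.
Chen ∩ Imani ∩ Zara ∩ Zubin ∩ Nadia: 13:00-13:15.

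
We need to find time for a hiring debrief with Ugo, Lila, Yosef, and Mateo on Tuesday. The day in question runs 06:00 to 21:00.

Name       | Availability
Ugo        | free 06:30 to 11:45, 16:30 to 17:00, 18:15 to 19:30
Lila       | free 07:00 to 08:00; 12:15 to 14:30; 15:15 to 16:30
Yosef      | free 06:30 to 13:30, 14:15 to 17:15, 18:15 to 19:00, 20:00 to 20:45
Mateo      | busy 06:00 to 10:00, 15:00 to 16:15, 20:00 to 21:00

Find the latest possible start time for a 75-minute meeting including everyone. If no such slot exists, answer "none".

Ugo free: 06:30-11:45, 16:30-17:00, 18:15-19:30.
Lila free: 07:00-08:00, 12:15-14:30, 15:15-16:30.
Yosef free: 06:30-13:30, 14:15-17:15, 18:15-19:00, 20:00-20:45.
Mateo free: 10:00-15:00, 16:15-20:00 (invert busy blocks within the working day).
Ugo ∩ Lila: 07:00-08:00.
Ugo ∩ Lila ∩ Yosef: 07:00-08:00.
Ugo ∩ Lila ∩ Yosef ∩ Mateo: ∅.
There is no time when everyone is free.
No common window is at least 75 minutes long.

none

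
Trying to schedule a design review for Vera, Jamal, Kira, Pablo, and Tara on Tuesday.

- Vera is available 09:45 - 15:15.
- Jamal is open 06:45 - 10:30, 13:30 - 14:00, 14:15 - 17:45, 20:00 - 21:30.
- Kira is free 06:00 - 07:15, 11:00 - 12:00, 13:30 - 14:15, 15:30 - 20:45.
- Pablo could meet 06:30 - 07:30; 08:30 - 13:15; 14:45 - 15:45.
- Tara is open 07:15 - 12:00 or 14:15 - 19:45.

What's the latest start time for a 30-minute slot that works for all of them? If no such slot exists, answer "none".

Vera ∩ Jamal: 09:45-10:30, 13:30-14:00, 14:15-15:15.
Vera ∩ Jamal ∩ Kira: 13:30-14:00.
Vera ∩ Jamal ∩ Kira ∩ Pablo: ∅.
Vera ∩ Jamal ∩ Kira ∩ Pablo ∩ Tara: ∅.
There is no time when everyone is free.
No common window is at least 30 minutes long.

none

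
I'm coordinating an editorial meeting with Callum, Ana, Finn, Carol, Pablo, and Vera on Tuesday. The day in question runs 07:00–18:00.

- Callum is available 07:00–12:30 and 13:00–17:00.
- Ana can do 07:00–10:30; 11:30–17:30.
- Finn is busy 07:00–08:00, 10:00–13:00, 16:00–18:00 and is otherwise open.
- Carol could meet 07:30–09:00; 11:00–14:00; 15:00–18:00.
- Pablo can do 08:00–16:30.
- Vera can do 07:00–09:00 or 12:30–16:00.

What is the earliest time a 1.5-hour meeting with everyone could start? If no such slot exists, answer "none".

none

Callum free: 07:00-12:30, 13:00-17:00.
Ana free: 07:00-10:30, 11:30-17:30.
Finn free: 08:00-10:00, 13:00-16:00 (invert busy blocks within the working day).
Carol free: 07:30-09:00, 11:00-14:00, 15:00-18:00.
Pablo free: 08:00-16:30.
Vera free: 07:00-09:00, 12:30-16:00.
Callum ∩ Ana: 07:00-10:30, 11:30-12:30, 13:00-17:00.
Callum ∩ Ana ∩ Finn: 08:00-10:00, 13:00-16:00.
Callum ∩ Ana ∩ Finn ∩ Carol: 08:00-09:00, 13:00-14:00, 15:00-16:00.
Callum ∩ Ana ∩ Finn ∩ Carol ∩ Pablo: 08:00-09:00, 13:00-14:00, 15:00-16:00.
Callum ∩ Ana ∩ Finn ∩ Carol ∩ Pablo ∩ Vera: 08:00-09:00, 13:00-14:00, 15:00-16:00.
Those are the intersection windows.
No common window is at least 90 minutes long.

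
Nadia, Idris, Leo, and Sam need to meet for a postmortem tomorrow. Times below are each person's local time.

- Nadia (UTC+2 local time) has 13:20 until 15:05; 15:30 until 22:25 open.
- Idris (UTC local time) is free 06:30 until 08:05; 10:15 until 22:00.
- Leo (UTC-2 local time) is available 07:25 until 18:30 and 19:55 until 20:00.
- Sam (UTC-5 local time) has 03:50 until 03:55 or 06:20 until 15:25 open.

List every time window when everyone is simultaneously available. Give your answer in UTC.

11:20-13:05, 13:30-20:25

Nadia in UTC: 11:20-13:05, 13:30-20:25 (subtract 2h to convert from UTC+2).
Idris in UTC: 06:30-08:05, 10:15-22:00.
Leo in UTC: 09:25-20:30, 21:55-22:00 (add 2h to convert from UTC-2).
Sam in UTC: 08:50-08:55, 11:20-20:25 (add 5h to convert from UTC-5).
Nadia ∩ Idris: 11:20-13:05, 13:30-20:25.
Nadia ∩ Idris ∩ Leo: 11:20-13:05, 13:30-20:25.
Nadia ∩ Idris ∩ Leo ∩ Sam: 11:20-13:05, 13:30-20:25.
Those are the intersection windows.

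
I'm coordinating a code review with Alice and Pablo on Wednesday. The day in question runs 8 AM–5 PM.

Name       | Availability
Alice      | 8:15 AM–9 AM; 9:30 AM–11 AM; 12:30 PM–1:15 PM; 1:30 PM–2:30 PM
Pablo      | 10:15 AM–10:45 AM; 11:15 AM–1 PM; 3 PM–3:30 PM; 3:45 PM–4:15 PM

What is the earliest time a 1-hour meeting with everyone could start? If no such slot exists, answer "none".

none

Alice ∩ Pablo: 10:15-10:45, 12:30-13:00.
No common window is at least 60 minutes long.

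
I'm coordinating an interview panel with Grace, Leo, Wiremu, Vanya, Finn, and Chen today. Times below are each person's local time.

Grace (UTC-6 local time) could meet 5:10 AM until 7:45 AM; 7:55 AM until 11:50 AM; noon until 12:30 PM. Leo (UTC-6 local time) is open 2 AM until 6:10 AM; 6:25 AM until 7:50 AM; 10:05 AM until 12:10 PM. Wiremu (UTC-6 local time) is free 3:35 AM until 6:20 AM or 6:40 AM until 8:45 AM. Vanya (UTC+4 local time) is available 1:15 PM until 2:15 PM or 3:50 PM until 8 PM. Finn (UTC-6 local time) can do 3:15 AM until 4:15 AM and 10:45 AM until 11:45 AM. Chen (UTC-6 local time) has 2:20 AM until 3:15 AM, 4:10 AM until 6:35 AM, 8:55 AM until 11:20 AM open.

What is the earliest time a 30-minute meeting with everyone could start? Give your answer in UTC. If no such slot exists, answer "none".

none

Grace in UTC: 11:10-13:45, 13:55-17:50, 18:00-18:30 (add 6h to convert from UTC-6).
Leo in UTC: 08:00-12:10, 12:25-13:50, 16:05-18:10 (add 6h to convert from UTC-6).
Wiremu in UTC: 09:35-12:20, 12:40-14:45 (add 6h to convert from UTC-6).
Vanya in UTC: 09:15-10:15, 11:50-16:00 (subtract 4h to convert from UTC+4).
Finn in UTC: 09:15-10:15, 16:45-17:45 (add 6h to convert from UTC-6).
Chen in UTC: 08:20-09:15, 10:10-12:35, 14:55-17:20 (add 6h to convert from UTC-6).
Grace ∩ Leo: 11:10-12:10, 12:25-13:45, 16:05-17:50, 18:00-18:10.
Grace ∩ Leo ∩ Wiremu: 11:10-12:10, 12:40-13:45.
Grace ∩ Leo ∩ Wiremu ∩ Vanya: 11:50-12:10, 12:40-13:45.
Grace ∩ Leo ∩ Wiremu ∩ Vanya ∩ Finn: ∅.
Grace ∩ Leo ∩ Wiremu ∩ Vanya ∩ Finn ∩ Chen: ∅.
There is no time when everyone is free.
No common window is at least 30 minutes long.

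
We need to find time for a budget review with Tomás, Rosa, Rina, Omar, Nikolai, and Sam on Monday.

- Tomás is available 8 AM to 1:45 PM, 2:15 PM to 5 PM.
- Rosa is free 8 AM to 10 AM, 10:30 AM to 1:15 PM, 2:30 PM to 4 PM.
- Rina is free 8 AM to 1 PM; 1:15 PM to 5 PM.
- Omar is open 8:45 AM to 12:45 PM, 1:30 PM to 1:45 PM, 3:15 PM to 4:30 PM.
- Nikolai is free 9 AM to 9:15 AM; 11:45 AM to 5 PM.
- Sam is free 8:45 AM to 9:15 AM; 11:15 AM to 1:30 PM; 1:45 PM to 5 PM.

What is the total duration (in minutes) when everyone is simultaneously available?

120

Tomás ∩ Rosa: 08:00-10:00, 10:30-13:15, 14:30-16:00.
Tomás ∩ Rosa ∩ Rina: 08:00-10:00, 10:30-13:00, 14:30-16:00.
Tomás ∩ Rosa ∩ Rina ∩ Omar: 08:45-10:00, 10:30-12:45, 15:15-16:00.
Tomás ∩ Rosa ∩ Rina ∩ Omar ∩ Nikolai: 09:00-09:15, 11:45-12:45, 15:15-16:00.
Tomás ∩ Rosa ∩ Rina ∩ Omar ∩ Nikolai ∩ Sam: 09:00-09:15, 11:45-12:45, 15:15-16:00.
Summing the common windows: 15 + 60 + 45 = 120 minutes.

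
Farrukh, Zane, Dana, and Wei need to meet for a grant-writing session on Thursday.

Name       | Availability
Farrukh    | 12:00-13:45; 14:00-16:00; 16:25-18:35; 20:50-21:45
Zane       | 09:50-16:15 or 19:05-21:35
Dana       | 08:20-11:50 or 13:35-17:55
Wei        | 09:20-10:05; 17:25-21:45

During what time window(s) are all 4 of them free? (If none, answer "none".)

Farrukh ∩ Zane: 12:00-13:45, 14:00-16:00, 20:50-21:35.
Farrukh ∩ Zane ∩ Dana: 13:35-13:45, 14:00-16:00.
Farrukh ∩ Zane ∩ Dana ∩ Wei: ∅.
There is no time when everyone is free.

none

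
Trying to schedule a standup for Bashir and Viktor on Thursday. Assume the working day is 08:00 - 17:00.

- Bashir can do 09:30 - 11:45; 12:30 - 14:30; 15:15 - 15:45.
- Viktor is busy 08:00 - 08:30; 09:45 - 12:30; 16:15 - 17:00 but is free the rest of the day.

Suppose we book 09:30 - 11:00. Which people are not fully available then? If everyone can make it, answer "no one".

Viktor

Bashir free: 09:30-11:45, 12:30-14:30, 15:15-15:45.
Viktor free: 08:30-09:45, 12:30-16:15 (invert busy blocks within the working day).
Bashir: free for 09:30-11:00. Viktor: not fully free for 09:30-11:00.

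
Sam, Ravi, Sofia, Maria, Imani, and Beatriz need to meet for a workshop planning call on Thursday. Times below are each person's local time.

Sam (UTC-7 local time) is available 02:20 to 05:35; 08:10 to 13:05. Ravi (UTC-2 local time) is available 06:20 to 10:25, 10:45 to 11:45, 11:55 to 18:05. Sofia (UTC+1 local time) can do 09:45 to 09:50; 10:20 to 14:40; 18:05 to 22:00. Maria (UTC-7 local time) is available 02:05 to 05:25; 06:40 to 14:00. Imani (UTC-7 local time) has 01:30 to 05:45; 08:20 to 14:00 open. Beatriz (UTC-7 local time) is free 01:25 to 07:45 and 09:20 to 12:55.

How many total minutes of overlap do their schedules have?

Sam in UTC: 09:20-12:35, 15:10-20:05 (add 7h to convert from UTC-7).
Ravi in UTC: 08:20-12:25, 12:45-13:45, 13:55-20:05 (add 2h to convert from UTC-2).
Sofia in UTC: 08:45-08:50, 09:20-13:40, 17:05-21:00 (subtract 1h to convert from UTC+1).
Maria in UTC: 09:05-12:25, 13:40-21:00 (add 7h to convert from UTC-7).
Imani in UTC: 08:30-12:45, 15:20-21:00 (add 7h to convert from UTC-7).
Beatriz in UTC: 08:25-14:45, 16:20-19:55 (add 7h to convert from UTC-7).
Sam ∩ Ravi: 09:20-12:25, 15:10-20:05.
Sam ∩ Ravi ∩ Sofia: 09:20-12:25, 17:05-20:05.
Sam ∩ Ravi ∩ Sofia ∩ Maria: 09:20-12:25, 17:05-20:05.
Sam ∩ Ravi ∩ Sofia ∩ Maria ∩ Imani: 09:20-12:25, 17:05-20:05.
Sam ∩ Ravi ∩ Sofia ∩ Maria ∩ Imani ∩ Beatriz: 09:20-12:25, 17:05-19:55.
So the common availability across everyone is 09:20-12:25, 17:05-19:55.
Summing the common windows: 185 + 170 = 355 minutes.

355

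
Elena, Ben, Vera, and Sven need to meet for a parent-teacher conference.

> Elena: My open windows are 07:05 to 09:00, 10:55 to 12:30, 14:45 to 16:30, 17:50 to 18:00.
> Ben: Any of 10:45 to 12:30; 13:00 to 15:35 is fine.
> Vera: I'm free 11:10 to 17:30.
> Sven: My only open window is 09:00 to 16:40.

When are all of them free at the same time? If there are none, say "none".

Elena ∩ Ben: 10:55-12:30, 14:45-15:35.
Elena ∩ Ben ∩ Vera: 11:10-12:30, 14:45-15:35.
Elena ∩ Ben ∩ Vera ∩ Sven: 11:10-12:30, 14:45-15:35.

11:10-12:30, 14:45-15:35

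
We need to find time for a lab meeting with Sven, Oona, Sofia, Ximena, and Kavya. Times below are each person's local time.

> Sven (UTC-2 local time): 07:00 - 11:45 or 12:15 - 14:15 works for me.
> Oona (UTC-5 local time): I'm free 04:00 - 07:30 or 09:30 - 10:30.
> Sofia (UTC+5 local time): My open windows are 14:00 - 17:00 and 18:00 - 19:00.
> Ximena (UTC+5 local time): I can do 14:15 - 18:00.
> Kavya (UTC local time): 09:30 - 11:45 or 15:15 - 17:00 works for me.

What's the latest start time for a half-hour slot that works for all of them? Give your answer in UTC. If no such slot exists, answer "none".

Sven in UTC: 09:00-13:45, 14:15-16:15 (add 2h to convert from UTC-2).
Oona in UTC: 09:00-12:30, 14:30-15:30 (add 5h to convert from UTC-5).
Sofia in UTC: 09:00-12:00, 13:00-14:00 (subtract 5h to convert from UTC+5).
Ximena in UTC: 09:15-13:00 (subtract 5h to convert from UTC+5).
Kavya in UTC: 09:30-11:45, 15:15-17:00.
Sven ∩ Oona: 09:00-12:30, 14:30-15:30.
Sven ∩ Oona ∩ Sofia: 09:00-12:00.
Sven ∩ Oona ∩ Sofia ∩ Ximena: 09:15-12:00.
Sven ∩ Oona ∩ Sofia ∩ Ximena ∩ Kavya: 09:30-11:45.
The last common window of at least 30 minutes is 09:30-11:45; a 30-minute meeting can start as late as 11:15 and still end by 11:45.

11:15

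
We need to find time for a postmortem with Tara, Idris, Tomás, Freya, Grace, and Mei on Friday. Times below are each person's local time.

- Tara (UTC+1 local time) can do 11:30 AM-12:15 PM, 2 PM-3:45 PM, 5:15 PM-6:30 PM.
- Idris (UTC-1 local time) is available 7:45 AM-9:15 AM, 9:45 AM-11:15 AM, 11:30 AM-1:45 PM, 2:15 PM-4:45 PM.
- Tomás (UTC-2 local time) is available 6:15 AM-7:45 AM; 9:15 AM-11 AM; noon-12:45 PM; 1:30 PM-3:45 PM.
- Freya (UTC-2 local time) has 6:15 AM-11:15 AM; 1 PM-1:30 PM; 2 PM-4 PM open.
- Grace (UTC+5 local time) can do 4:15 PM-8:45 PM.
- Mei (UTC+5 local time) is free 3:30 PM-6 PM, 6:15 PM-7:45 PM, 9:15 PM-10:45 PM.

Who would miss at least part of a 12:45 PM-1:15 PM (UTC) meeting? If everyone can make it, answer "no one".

Tara in UTC: 10:30-11:15, 13:00-14:45, 16:15-17:30 (subtract 1h to convert from UTC+1).
Idris in UTC: 08:45-10:15, 10:45-12:15, 12:30-14:45, 15:15-17:45 (add 1h to convert from UTC-1).
Tomás in UTC: 08:15-09:45, 11:15-13:00, 14:00-14:45, 15:30-17:45 (add 2h to convert from UTC-2).
Freya in UTC: 08:15-13:15, 15:00-15:30, 16:00-18:00 (add 2h to convert from UTC-2).
Grace in UTC: 11:15-15:45 (subtract 5h to convert from UTC+5).
Mei in UTC: 10:30-13:00, 13:15-14:45, 16:15-17:45 (subtract 5h to convert from UTC+5).
Tara: not fully free for 12:45-13:15. Idris: free for 12:45-13:15. Tomás: not fully free for 12:45-13:15. Freya: free for 12:45-13:15. Grace: free for 12:45-13:15. Mei: not fully free for 12:45-13:15.

Mei, Tara, Tomás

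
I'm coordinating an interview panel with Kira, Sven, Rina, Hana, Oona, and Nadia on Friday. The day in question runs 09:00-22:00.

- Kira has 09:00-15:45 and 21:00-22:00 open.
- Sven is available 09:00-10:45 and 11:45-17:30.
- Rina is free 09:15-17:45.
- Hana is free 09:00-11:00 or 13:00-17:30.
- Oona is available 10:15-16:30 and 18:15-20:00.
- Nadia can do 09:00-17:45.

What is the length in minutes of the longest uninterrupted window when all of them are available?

Kira ∩ Sven: 09:00-10:45, 11:45-15:45.
Kira ∩ Sven ∩ Rina: 09:15-10:45, 11:45-15:45.
Kira ∩ Sven ∩ Rina ∩ Hana: 09:15-10:45, 13:00-15:45.
Kira ∩ Sven ∩ Rina ∩ Hana ∩ Oona: 10:15-10:45, 13:00-15:45.
Kira ∩ Sven ∩ Rina ∩ Hana ∩ Oona ∩ Nadia: 10:15-10:45, 13:00-15:45.
So the common availability across everyone is 10:15-10:45, 13:00-15:45.
The longest is 13:00-15:45 at 165 minutes.

165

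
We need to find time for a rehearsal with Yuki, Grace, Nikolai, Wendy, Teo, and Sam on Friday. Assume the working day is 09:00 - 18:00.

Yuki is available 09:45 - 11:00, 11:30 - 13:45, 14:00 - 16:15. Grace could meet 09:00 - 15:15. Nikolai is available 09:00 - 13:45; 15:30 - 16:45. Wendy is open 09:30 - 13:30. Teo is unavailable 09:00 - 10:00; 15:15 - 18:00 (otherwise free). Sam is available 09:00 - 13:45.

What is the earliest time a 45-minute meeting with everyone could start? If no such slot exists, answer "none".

Yuki free: 09:45-11:00, 11:30-13:45, 14:00-16:15.
Grace free: 09:00-15:15.
Nikolai free: 09:00-13:45, 15:30-16:45.
Wendy free: 09:30-13:30.
Teo free: 10:00-15:15 (invert busy blocks within the working day).
Sam free: 09:00-13:45.
Yuki ∩ Grace: 09:45-11:00, 11:30-13:45, 14:00-15:15.
Yuki ∩ Grace ∩ Nikolai: 09:45-11:00, 11:30-13:45.
Yuki ∩ Grace ∩ Nikolai ∩ Wendy: 09:45-11:00, 11:30-13:30.
Yuki ∩ Grace ∩ Nikolai ∩ Wendy ∩ Teo: 10:00-11:00, 11:30-13:30.
Yuki ∩ Grace ∩ Nikolai ∩ Wendy ∩ Teo ∩ Sam: 10:00-11:00, 11:30-13:30.
Those are the intersection windows.
The first common window of at least 45 minutes is 10:00-11:00, so the earliest start is 10:00.

10:00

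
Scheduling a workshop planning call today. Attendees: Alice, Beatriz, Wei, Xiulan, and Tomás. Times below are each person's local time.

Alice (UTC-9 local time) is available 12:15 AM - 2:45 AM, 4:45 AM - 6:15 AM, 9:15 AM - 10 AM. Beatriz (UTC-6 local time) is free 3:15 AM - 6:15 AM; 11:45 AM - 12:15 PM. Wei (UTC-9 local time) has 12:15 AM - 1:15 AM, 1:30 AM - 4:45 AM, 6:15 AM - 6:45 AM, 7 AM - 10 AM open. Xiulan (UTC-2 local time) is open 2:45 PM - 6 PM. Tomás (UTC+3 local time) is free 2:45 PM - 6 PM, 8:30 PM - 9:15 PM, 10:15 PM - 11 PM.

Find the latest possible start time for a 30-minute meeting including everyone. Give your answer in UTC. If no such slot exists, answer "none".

none

Alice in UTC: 09:15-11:45, 13:45-15:15, 18:15-19:00 (add 9h to convert from UTC-9).
Beatriz in UTC: 09:15-12:15, 17:45-18:15 (add 6h to convert from UTC-6).
Wei in UTC: 09:15-10:15, 10:30-13:45, 15:15-15:45, 16:00-19:00 (add 9h to convert from UTC-9).
Xiulan in UTC: 16:45-20:00 (add 2h to convert from UTC-2).
Tomás in UTC: 11:45-15:00, 17:30-18:15, 19:15-20:00 (subtract 3h to convert from UTC+3).
Alice ∩ Beatriz: 09:15-11:45.
Alice ∩ Beatriz ∩ Wei: 09:15-10:15, 10:30-11:45.
Alice ∩ Beatriz ∩ Wei ∩ Xiulan: ∅.
Alice ∩ Beatriz ∩ Wei ∩ Xiulan ∩ Tomás: ∅.
There is no time when everyone is free.
No common window is at least 30 minutes long.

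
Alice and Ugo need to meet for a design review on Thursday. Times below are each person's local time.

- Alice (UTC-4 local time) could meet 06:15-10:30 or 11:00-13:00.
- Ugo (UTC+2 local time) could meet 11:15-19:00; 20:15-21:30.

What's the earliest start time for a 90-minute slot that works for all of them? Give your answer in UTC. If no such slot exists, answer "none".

Alice in UTC: 10:15-14:30, 15:00-17:00 (add 4h to convert from UTC-4).
Ugo in UTC: 09:15-17:00, 18:15-19:30 (subtract 2h to convert from UTC+2).
Alice ∩ Ugo: 10:15-14:30, 15:00-17:00.
The first common window of at least 90 minutes is 10:15-14:30, so the earliest start is 10:15.

10:15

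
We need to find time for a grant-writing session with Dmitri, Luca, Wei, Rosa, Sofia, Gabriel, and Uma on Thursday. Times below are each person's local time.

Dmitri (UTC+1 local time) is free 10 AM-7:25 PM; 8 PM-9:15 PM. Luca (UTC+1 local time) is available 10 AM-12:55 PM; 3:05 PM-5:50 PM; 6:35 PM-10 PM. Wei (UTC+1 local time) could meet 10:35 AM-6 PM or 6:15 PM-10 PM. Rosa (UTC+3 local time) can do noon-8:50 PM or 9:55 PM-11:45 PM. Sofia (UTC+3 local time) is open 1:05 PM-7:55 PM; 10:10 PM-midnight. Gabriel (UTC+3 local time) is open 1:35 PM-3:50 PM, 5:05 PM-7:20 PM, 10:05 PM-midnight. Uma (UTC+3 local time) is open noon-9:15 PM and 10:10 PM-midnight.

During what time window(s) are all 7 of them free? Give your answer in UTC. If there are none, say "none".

10:35-11:55, 14:05-16:20, 19:10-20:15

Dmitri in UTC: 09:00-18:25, 19:00-20:15 (subtract 1h to convert from UTC+1).
Luca in UTC: 09:00-11:55, 14:05-16:50, 17:35-21:00 (subtract 1h to convert from UTC+1).
Wei in UTC: 09:35-17:00, 17:15-21:00 (subtract 1h to convert from UTC+1).
Rosa in UTC: 09:00-17:50, 18:55-20:45 (subtract 3h to convert from UTC+3).
Sofia in UTC: 10:05-16:55, 19:10-21:00 (subtract 3h to convert from UTC+3).
Gabriel in UTC: 10:35-12:50, 14:05-16:20, 19:05-21:00 (subtract 3h to convert from UTC+3).
Uma in UTC: 09:00-18:15, 19:10-21:00 (subtract 3h to convert from UTC+3).
Dmitri ∩ Luca: 09:00-11:55, 14:05-16:50, 17:35-18:25, 19:00-20:15.
Dmitri ∩ Luca ∩ Wei: 09:35-11:55, 14:05-16:50, 17:35-18:25, 19:00-20:15.
Dmitri ∩ Luca ∩ Wei ∩ Rosa: 09:35-11:55, 14:05-16:50, 17:35-17:50, 19:00-20:15.
Dmitri ∩ Luca ∩ Wei ∩ Rosa ∩ Sofia: 10:05-11:55, 14:05-16:50, 19:10-20:15.
Dmitri ∩ Luca ∩ Wei ∩ Rosa ∩ Sofia ∩ Gabriel: 10:35-11:55, 14:05-16:20, 19:10-20:15.
Dmitri ∩ Luca ∩ Wei ∩ Rosa ∩ Sofia ∩ Gabriel ∩ Uma: 10:35-11:55, 14:05-16:20, 19:10-20:15.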